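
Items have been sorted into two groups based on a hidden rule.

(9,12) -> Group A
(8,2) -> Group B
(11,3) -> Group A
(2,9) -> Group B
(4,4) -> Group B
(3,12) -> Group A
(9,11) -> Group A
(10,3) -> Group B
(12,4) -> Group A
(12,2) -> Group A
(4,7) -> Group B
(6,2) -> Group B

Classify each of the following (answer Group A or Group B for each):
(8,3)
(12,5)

Group B, Group A

The common property of the 'Group A' items is: sum ≥ 14. No 'Group B' item has it.
(8,3): 8+3 = 11 — does not pass, so Group B. (12,5): 12+5 = 17 — passes, so Group A.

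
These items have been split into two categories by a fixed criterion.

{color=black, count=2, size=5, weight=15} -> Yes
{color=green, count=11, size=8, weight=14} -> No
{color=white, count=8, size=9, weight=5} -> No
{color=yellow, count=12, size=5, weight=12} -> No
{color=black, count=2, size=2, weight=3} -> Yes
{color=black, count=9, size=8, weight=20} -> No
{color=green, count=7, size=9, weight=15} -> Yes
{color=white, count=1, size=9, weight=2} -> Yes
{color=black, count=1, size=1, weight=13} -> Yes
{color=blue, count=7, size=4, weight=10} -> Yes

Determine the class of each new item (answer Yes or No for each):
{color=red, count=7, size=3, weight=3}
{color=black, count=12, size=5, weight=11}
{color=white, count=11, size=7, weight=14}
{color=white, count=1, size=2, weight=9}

The distinguishing property — count ≤ 7 — holds for all the 'Yes' cases and none of the 'No' cases.
{color=red, count=7, size=3, weight=3}: count = 7 — meets the rule, so Yes.
{color=black, count=12, size=5, weight=11}: count = 12 — doesn't qualify, so No.
{color=white, count=11, size=7, weight=14}: count = 11 — doesn't qualify, so No.
{color=white, count=1, size=2, weight=9}: count = 1 — meets the rule, so Yes.

Yes, No, No, Yes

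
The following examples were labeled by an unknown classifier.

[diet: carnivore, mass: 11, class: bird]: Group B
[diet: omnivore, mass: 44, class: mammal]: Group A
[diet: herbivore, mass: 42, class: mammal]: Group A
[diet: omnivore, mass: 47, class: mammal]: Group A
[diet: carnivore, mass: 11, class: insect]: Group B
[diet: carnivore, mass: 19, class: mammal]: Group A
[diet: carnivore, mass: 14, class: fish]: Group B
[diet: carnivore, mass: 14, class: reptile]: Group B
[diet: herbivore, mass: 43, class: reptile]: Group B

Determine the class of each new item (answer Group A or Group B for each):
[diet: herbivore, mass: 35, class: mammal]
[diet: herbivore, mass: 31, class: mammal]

The rule appears to be: class is mammal.
Group A: [diet: herbivore, mass: 35, class: mammal], since class is mammal.
Group A: [diet: herbivore, mass: 31, class: mammal], since class is mammal.

Group A, Group A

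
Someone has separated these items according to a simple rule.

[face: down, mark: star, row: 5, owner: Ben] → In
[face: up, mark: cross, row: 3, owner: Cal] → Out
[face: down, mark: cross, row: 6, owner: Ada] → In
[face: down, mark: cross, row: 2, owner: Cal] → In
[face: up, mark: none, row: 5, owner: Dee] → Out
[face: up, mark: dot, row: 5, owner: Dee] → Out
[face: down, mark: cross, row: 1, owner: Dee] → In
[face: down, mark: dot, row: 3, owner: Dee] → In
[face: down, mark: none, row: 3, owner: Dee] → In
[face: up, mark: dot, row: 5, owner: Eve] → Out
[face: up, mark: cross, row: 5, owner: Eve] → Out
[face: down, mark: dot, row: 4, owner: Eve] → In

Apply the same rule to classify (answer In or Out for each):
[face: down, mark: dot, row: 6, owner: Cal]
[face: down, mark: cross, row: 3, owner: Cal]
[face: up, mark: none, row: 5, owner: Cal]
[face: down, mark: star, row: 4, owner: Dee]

In, In, Out, In

One predicate separates the groups cleanly: face is down.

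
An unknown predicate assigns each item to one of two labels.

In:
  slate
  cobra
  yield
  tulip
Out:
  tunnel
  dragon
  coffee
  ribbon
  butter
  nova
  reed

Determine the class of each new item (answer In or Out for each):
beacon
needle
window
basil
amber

Out, Out, Out, In, In

The simplest hypothesis consistent with all the labels is: odd length.
beacon → length 6 → Out. needle → length 6 → Out. window → length 6 → Out. basil → length 5 → In. amber → length 5 → In.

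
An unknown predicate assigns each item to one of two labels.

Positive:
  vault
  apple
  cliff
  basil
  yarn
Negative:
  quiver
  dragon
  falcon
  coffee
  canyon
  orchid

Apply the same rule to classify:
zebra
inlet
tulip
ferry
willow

Positive, Positive, Positive, Positive, Negative

The common property of the 'Positive' items is: length ≤ 5. No 'Negative' item has it.
zebra: Positive (length 5). inlet: Positive (length 5). tulip: Positive (length 5). ferry: Positive (length 5). willow: Negative (length 6).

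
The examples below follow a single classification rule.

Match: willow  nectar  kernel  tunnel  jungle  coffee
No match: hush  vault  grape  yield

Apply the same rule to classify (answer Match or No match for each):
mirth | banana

The rule appears to be: length 6.
No match: mirth, since length 5.
Match: banana, since length 6.

No match, Match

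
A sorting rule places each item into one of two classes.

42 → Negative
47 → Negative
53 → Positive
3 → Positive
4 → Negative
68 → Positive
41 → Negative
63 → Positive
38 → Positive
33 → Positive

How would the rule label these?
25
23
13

The classifier is using: ≡ 3 (mod 5).

Negative, Positive, Positive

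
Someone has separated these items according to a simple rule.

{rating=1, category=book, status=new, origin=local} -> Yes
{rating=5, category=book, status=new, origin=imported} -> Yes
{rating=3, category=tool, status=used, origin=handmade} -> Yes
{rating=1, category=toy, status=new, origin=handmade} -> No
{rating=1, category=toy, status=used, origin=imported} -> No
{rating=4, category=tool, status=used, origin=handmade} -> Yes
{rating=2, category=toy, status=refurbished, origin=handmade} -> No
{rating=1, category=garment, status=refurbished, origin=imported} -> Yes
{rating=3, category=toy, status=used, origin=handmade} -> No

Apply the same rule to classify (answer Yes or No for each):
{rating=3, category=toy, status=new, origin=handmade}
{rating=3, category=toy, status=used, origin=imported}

The distinguishing property — category is not toy — holds for all the 'Yes' cases and none of the 'No' cases.
{rating=3, category=toy, status=new, origin=handmade}: category is toy, lacks this property → No.
{rating=3, category=toy, status=used, origin=imported}: category is toy, lacks this property → No.

No, No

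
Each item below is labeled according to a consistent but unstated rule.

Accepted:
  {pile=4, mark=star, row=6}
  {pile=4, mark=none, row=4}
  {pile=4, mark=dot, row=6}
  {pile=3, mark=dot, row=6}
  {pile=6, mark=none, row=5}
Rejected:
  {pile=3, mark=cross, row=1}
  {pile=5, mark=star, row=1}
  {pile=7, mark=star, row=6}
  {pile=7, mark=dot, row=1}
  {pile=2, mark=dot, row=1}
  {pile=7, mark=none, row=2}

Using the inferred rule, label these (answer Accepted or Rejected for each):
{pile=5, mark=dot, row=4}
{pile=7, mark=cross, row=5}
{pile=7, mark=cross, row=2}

Every 'Accepted' example satisfies: pile ≤ 6 AND row ≥ 2. None of the 'Rejected' examples do.
{pile=5, mark=dot, row=4} → pile = 5, row = 4 → Accepted. {pile=7, mark=cross, row=5} → pile = 7, row = 5 → Rejected. {pile=7, mark=cross, row=2} → pile = 7, row = 2 → Rejected.

Accepted, Rejected, Rejected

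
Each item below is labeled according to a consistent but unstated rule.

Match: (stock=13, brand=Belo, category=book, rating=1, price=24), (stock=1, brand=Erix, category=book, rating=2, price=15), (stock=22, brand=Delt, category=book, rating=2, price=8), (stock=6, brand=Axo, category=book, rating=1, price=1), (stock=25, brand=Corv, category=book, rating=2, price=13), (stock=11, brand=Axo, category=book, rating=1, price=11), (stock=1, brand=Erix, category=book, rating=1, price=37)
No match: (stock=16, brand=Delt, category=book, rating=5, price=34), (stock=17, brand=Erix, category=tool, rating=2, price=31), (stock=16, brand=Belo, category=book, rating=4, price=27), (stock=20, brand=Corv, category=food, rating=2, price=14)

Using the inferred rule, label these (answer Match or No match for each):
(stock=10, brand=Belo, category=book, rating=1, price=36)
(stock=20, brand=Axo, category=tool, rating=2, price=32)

'Match' ⟺ category is book AND rating ≤ 2.
Match: (stock=10, brand=Belo, category=book, rating=1, price=36), since category is book, rating = 1. No match: (stock=20, brand=Axo, category=tool, rating=2, price=32), since category is tool, rating = 2.

Match, No match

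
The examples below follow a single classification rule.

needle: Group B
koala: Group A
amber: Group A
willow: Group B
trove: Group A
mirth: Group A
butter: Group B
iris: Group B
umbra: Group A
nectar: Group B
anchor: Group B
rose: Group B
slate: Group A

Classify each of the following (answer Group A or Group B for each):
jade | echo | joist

Group B, Group B, Group A

Every 'Group A' example satisfies: odd length. None of the 'Group B' examples do.
jade — length 4, hence Group B.
echo — length 4, hence Group B.
joist — length 5, hence Group A.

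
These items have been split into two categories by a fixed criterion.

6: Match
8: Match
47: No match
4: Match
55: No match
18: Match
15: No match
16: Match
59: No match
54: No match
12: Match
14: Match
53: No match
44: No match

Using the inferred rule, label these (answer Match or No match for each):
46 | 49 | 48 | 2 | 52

Every 'Match' example satisfies: even AND at most 18. None of the 'No match' examples do.

No match, No match, No match, Match, No match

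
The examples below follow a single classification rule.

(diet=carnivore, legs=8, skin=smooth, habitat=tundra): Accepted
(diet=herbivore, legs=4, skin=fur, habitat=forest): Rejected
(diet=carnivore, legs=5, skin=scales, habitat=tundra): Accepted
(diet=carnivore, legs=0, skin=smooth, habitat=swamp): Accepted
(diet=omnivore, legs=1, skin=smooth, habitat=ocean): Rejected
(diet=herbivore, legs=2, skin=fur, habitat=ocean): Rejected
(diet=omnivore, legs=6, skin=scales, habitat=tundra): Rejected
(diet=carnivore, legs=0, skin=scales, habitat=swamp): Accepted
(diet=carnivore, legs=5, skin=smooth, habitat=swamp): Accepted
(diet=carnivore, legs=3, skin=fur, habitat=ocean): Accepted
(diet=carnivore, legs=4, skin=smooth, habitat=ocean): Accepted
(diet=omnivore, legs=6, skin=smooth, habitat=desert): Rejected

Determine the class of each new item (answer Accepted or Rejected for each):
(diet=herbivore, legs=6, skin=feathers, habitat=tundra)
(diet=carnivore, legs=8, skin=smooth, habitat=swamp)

Rejected, Accepted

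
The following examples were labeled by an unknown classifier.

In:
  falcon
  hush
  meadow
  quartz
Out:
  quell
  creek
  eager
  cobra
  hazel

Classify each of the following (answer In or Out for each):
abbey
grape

Out, Out

A rule that fits every label: even length — true of each 'In' example, false of each 'Out' one.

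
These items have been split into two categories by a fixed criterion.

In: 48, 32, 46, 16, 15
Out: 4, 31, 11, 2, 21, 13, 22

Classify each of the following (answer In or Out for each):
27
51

The common property of the 'In' items is: digit sum ≥ 5. No 'Out' item has it.
27: In (digit sum 2+7 = 9). 51: In (digit sum 5+1 = 6).

In, In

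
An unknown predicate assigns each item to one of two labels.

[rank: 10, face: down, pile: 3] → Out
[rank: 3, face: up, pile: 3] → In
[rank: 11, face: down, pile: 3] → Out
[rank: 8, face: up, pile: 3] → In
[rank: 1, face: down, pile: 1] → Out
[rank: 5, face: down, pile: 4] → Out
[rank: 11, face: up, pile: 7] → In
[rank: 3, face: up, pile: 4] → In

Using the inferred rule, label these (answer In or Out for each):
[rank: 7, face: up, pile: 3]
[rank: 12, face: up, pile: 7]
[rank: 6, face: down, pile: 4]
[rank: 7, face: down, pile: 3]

In, In, Out, Out

The rule appears to be: face is up.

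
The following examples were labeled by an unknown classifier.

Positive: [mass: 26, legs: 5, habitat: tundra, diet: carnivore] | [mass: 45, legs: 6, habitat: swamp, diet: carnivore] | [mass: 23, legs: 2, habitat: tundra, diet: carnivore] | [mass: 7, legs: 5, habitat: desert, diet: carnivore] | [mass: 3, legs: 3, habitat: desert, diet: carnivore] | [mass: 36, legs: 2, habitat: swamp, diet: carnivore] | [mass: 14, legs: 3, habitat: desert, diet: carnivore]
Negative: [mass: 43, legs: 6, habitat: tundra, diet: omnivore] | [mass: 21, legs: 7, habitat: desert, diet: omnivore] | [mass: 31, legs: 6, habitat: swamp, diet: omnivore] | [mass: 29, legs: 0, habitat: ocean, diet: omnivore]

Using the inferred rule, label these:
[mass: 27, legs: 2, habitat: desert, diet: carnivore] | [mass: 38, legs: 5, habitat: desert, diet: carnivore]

One predicate separates the groups cleanly: diet is carnivore.
[mass: 27, legs: 2, habitat: desert, diet: carnivore]: Positive (diet is carnivore).
[mass: 38, legs: 5, habitat: desert, diet: carnivore]: Positive (diet is carnivore).

Positive, Positive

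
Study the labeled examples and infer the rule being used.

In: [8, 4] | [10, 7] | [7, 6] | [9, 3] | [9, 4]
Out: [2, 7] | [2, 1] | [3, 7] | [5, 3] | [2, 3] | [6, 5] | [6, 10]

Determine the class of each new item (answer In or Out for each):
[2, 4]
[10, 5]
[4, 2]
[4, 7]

Out, In, Out, Out

All 'In' examples share one property — first ≥ 7 — and every 'Out' example lacks it.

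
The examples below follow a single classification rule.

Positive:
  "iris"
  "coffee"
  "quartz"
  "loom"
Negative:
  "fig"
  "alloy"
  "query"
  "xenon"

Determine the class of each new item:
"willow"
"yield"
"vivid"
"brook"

The rule appears to be: even length.
Positive: "willow", since length 6.
Negative: "yield", since length 5.
Negative: "vivid", since length 5.
Negative: "brook", since length 5.

Positive, Negative, Negative, Negative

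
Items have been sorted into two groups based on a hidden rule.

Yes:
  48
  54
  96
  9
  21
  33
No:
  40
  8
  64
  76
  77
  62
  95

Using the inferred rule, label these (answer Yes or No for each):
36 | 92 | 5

The distinguishing property — multiple of 3 — holds for all the 'Yes' cases and none of the 'No' cases.

Yes, No, No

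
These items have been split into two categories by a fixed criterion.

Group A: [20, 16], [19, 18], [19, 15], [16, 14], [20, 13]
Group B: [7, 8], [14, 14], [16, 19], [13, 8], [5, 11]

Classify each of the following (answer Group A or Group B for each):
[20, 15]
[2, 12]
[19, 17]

A rule that fits every label: first > second AND sum ≥ 28 — true of each 'Group A' example, false of each 'Group B' one.
Group A: [20, 15], since 20 > 15, 20+15 = 35. Group B: [2, 12], since 2 < 12, 2+12 = 14. Group A: [19, 17], since 19 > 17, 19+17 = 36.

Group A, Group B, Group A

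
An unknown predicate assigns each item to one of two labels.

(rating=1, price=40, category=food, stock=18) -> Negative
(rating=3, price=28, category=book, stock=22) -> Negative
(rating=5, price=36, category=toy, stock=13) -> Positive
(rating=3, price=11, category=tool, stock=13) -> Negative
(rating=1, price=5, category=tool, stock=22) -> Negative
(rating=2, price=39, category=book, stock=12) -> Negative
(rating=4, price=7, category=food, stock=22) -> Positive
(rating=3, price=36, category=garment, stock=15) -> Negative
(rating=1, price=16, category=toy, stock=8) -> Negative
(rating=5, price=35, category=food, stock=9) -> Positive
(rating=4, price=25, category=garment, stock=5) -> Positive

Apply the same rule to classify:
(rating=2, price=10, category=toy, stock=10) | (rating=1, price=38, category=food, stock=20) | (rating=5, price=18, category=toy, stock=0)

Negative, Negative, Positive

The simplest hypothesis consistent with all the labels is: rating ≥ 4.
(rating=2, price=10, category=toy, stock=10): Negative (rating = 2).
(rating=1, price=38, category=food, stock=20): Negative (rating = 1).
(rating=5, price=18, category=toy, stock=0): Positive (rating = 5).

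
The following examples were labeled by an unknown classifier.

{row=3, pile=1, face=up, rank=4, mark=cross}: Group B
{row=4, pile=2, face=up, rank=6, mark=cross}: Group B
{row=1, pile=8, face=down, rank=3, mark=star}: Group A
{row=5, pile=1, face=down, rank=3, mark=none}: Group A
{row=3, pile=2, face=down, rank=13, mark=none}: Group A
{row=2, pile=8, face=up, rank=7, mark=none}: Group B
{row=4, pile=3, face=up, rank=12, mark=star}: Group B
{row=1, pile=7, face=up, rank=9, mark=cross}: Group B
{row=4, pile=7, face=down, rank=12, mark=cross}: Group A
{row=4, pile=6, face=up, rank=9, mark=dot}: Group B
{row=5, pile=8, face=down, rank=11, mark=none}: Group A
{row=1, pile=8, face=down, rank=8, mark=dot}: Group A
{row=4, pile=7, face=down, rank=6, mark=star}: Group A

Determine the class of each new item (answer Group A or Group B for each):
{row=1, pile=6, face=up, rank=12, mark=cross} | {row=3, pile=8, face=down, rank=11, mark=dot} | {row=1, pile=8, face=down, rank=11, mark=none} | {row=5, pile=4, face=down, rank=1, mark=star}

One predicate separates the groups cleanly: face is down.

Group B, Group A, Group A, Group A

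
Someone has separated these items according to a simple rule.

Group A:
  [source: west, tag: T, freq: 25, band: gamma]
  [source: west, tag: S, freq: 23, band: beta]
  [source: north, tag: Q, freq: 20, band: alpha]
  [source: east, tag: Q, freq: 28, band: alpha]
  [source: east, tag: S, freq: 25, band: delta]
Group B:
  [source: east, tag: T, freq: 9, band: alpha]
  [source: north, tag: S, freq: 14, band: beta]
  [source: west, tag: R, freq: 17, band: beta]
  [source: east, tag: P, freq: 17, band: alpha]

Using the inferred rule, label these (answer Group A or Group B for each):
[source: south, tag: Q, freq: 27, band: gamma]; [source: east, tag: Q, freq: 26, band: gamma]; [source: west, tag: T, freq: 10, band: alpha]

The common property of the 'Group A' items is: freq ≥ 20. No 'Group B' item has it.

Group A, Group A, Group B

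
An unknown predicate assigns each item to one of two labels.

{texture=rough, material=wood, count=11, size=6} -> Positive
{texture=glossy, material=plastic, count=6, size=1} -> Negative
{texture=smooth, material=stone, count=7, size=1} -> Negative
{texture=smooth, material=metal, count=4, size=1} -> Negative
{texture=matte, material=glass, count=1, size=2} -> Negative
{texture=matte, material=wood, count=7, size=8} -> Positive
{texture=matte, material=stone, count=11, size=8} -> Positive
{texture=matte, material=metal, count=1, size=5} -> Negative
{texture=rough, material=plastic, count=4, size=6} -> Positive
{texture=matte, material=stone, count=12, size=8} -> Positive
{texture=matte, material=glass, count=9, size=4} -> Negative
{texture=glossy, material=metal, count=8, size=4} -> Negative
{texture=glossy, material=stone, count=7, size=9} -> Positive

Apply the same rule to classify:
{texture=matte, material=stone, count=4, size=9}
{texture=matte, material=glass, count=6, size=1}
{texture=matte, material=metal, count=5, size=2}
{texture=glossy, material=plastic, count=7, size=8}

Positive, Negative, Negative, Positive

Every 'Positive' example satisfies: size ≥ 6. None of the 'Negative' examples do.
{texture=matte, material=stone, count=4, size=9}: size = 9 — matches, so Positive. {texture=matte, material=glass, count=6, size=1}: size = 1 — does not satisfy this, so Negative. {texture=matte, material=metal, count=5, size=2}: size = 2 — does not satisfy this, so Negative. {texture=glossy, material=plastic, count=7, size=8}: size = 8 — matches, so Positive.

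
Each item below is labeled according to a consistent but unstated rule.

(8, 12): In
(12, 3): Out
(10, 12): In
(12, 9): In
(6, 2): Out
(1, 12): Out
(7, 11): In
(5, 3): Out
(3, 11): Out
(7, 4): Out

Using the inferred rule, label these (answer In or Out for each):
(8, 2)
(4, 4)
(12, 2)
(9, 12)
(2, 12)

The pattern is that an item is 'In' exactly when: sum ≥ 18.
(8, 2): 8+2 = 10, lacks this property → Out.
(4, 4): 4+4 = 8, lacks this property → Out.
(12, 2): 12+2 = 14, lacks this property → Out.
(9, 12): 9+12 = 21, has this property → In.
(2, 12): 2+12 = 14, lacks this property → Out.

Out, Out, Out, In, Out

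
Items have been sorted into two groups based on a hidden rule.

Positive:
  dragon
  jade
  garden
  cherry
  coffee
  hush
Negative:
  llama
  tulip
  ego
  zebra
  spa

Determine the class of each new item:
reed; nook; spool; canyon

Positive, Positive, Negative, Positive

The common property of the 'Positive' items is: even length. No 'Negative' item has it.
reed: length 4, checks out → Positive.
nook: length 4, checks out → Positive.
spool: length 5, doesn't qualify → Negative.
canyon: length 6, checks out → Positive.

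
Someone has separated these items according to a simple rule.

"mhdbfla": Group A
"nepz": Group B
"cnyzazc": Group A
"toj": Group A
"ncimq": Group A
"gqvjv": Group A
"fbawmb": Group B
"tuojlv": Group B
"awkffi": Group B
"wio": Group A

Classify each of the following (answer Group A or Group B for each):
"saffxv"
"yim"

The rule appears to be: odd length.
"saffxv": Group B (length 6). "yim": Group A (length 3).

Group B, Group A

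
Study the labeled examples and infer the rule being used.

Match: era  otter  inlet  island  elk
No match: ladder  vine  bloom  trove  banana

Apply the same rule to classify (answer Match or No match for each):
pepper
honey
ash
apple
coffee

No match, No match, Match, Match, No match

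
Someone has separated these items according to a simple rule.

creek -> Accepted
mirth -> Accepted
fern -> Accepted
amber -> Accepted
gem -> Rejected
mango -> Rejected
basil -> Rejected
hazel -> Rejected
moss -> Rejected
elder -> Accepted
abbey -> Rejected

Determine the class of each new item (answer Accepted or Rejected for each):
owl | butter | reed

Rejected, Accepted, Accepted

Checking candidate rules against both groups, what survives is: contains 'r'.
owl — no 'r', hence Rejected.
butter — has 'r', hence Accepted.
reed — has 'r', hence Accepted.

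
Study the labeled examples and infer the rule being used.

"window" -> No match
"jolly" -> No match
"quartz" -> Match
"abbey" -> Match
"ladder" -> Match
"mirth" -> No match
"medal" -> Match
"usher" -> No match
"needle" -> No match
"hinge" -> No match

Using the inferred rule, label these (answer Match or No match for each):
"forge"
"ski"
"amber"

No match, No match, Match

Looking at the examples, the only property every 'Match' case has and every 'No match' case lacks is: contains 'a'.
"forge": no 'a', doesn't qualify → No match. "ski": no 'a', doesn't qualify → No match. "amber": has 'a', satisfies this → Match.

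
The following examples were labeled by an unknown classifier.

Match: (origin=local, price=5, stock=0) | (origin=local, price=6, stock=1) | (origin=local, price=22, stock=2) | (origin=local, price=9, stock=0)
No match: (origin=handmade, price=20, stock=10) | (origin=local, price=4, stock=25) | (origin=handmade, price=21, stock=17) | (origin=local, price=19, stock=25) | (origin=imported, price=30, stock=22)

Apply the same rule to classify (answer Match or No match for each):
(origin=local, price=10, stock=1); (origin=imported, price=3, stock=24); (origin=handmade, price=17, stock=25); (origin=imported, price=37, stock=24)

The simplest hypothesis consistent with all the labels is: stock ≤ 2.
(origin=local, price=10, stock=1) → stock = 1 → Match. (origin=imported, price=3, stock=24) → stock = 24 → No match. (origin=handmade, price=17, stock=25) → stock = 25 → No match. (origin=imported, price=37, stock=24) → stock = 24 → No match.

Match, No match, No match, No match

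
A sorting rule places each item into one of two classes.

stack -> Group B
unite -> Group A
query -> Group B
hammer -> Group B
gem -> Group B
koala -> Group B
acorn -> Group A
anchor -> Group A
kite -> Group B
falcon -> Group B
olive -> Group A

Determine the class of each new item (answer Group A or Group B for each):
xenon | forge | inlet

Rule: starts with a vowel. This holds for each 'Group A' example and fails for each 'Group B' one.

Group B, Group B, Group A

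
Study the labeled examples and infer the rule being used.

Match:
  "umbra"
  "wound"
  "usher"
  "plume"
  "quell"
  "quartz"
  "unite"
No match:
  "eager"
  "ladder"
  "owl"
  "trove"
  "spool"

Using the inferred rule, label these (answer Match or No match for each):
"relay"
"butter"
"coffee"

No match, Match, No match

The distinguishing property — contains 'u' — holds for all the 'Match' cases and none of the 'No match' cases.
"relay" → no 'u' → No match. "butter" → has 'u' → Match. "coffee" → no 'u' → No match.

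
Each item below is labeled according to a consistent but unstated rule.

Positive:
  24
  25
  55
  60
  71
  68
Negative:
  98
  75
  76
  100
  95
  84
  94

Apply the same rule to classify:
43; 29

'Positive' ⟺ at most 71.

Positive, Positive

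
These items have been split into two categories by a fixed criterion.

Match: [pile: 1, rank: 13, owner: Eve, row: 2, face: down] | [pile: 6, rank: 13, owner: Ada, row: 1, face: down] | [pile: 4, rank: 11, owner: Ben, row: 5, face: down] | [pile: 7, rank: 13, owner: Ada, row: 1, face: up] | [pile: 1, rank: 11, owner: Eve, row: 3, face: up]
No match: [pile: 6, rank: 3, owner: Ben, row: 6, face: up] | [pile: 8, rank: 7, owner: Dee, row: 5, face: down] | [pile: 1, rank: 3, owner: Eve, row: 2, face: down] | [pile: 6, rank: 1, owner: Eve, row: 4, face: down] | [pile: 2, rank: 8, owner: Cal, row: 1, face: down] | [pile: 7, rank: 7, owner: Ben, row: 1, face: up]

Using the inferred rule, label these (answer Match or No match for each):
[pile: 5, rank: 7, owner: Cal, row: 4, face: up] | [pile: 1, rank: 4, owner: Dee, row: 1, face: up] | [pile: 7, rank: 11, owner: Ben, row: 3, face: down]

The simplest hypothesis consistent with all the labels is: rank ≥ 11.
[pile: 5, rank: 7, owner: Cal, row: 4, face: up]: No match (rank = 7).
[pile: 1, rank: 4, owner: Dee, row: 1, face: up]: No match (rank = 4).
[pile: 7, rank: 11, owner: Ben, row: 3, face: down]: Match (rank = 11).

No match, No match, Match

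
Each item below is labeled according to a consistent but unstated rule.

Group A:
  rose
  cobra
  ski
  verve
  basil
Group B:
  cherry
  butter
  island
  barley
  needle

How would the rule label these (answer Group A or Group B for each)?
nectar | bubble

Group B, Group B

One predicate separates the groups cleanly: length ≤ 5.
nectar → length 6 → Group B.
bubble → length 6 → Group B.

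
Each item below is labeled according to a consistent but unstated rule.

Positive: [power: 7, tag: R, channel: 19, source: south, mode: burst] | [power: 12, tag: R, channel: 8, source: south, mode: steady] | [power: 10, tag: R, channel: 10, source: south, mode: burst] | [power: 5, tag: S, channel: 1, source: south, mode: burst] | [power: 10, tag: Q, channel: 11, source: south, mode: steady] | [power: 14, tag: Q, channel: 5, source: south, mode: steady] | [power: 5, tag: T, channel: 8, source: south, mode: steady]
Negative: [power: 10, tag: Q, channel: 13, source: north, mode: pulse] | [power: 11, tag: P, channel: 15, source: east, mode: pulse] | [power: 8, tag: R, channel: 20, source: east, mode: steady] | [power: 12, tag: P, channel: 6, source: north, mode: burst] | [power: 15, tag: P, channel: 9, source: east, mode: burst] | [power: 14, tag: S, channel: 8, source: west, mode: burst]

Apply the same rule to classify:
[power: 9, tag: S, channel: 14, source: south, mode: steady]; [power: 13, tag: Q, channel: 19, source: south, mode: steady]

Looking at the examples, the only property every 'Positive' case has and every 'Negative' case lacks is: source is south.
[power: 9, tag: S, channel: 14, source: south, mode: steady] — source is south, hence Positive.
[power: 13, tag: Q, channel: 19, source: south, mode: steady] — source is south, hence Positive.

Positive, Positive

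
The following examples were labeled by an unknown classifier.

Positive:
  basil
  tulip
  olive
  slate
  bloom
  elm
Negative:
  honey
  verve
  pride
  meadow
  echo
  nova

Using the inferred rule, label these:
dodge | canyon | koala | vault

Negative, Negative, Positive, Positive

Looking at the examples, the only property every 'Positive' case has and every 'Negative' case lacks is: contains 'l'.
dodge: no 'l' — doesn't match, so Negative. canyon: no 'l' — doesn't match, so Negative. koala: has 'l' — meets the rule, so Positive. vault: has 'l' — meets the rule, so Positive.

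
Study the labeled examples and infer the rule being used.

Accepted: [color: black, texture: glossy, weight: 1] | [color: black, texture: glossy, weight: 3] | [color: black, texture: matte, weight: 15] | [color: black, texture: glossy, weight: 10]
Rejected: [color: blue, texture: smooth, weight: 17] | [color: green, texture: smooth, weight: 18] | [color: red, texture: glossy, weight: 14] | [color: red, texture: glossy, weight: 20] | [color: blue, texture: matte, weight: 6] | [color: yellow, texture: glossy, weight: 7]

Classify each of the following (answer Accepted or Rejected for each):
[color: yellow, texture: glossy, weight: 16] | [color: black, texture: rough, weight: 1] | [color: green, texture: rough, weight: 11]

One predicate separates the groups cleanly: color is black.
[color: yellow, texture: glossy, weight: 16] — color is yellow, hence Rejected.
[color: black, texture: rough, weight: 1] — color is black, hence Accepted.
[color: green, texture: rough, weight: 11] — color is green, hence Rejected.

Rejected, Accepted, Rejected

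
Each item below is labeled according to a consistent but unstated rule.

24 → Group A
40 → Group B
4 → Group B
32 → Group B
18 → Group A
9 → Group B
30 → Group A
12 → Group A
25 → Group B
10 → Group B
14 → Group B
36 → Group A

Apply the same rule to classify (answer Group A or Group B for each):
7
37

All 'Group A' examples share one property — multiple of 6 — and every 'Group B' example lacks it.
7 — 7 = 6·1 + 1, hence Group B.
37 — 37 = 6·6 + 1, hence Group B.

Group B, Group B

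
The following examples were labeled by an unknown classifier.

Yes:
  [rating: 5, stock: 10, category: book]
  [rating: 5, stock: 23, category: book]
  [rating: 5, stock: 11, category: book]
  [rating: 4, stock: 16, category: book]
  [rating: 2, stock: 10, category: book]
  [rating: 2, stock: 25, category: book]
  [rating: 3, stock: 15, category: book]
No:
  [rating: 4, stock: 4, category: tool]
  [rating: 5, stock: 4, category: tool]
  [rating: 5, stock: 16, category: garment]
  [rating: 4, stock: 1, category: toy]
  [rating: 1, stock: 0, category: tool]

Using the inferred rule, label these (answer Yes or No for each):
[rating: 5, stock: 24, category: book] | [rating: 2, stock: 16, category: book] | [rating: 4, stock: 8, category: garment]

One predicate separates the groups cleanly: category is book.
[rating: 5, stock: 24, category: book] — category is book, hence Yes. [rating: 2, stock: 16, category: book] — category is book, hence Yes. [rating: 4, stock: 8, category: garment] — category is garment, hence No.

Yes, Yes, No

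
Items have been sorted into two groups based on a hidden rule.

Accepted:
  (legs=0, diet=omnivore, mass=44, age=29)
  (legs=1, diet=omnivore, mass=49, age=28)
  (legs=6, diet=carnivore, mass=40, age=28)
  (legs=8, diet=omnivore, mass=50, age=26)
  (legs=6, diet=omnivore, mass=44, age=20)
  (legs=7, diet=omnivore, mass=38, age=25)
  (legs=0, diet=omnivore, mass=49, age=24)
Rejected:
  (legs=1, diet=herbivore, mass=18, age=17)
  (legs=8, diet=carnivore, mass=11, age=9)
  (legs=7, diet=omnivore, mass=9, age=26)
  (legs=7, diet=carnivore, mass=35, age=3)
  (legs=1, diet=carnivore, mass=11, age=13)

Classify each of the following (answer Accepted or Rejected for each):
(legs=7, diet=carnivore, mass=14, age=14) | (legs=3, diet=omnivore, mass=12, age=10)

Rejected, Rejected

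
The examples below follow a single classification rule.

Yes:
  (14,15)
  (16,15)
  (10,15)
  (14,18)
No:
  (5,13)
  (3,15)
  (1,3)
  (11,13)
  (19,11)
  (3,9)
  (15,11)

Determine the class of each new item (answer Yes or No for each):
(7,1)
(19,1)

All 'Yes' examples share one property — first is even — and every 'No' example lacks it.
(7,1) — first 7, hence No. (19,1) — first 19, hence No.

No, No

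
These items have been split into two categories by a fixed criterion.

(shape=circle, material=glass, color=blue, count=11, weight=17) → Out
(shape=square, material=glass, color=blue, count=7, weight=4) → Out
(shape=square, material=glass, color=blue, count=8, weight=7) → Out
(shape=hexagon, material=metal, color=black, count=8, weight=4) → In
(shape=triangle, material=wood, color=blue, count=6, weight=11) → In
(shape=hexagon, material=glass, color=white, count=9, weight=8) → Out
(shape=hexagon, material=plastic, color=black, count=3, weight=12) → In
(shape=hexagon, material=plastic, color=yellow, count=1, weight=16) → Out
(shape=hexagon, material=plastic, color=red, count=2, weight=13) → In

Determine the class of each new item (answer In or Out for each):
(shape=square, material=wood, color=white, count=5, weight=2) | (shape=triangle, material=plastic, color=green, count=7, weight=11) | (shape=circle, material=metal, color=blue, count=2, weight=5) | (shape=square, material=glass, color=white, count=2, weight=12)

Rule: material is not glass AND count ≥ 2. This holds for each 'In' example and fails for each 'Out' one.
In: (shape=square, material=wood, color=white, count=5, weight=2), since material is wood, count = 5.
In: (shape=triangle, material=plastic, color=green, count=7, weight=11), since material is plastic, count = 7.
In: (shape=circle, material=metal, color=blue, count=2, weight=5), since material is metal, count = 2.
Out: (shape=square, material=glass, color=white, count=2, weight=12), since material is glass, count = 2.

In, In, In, Out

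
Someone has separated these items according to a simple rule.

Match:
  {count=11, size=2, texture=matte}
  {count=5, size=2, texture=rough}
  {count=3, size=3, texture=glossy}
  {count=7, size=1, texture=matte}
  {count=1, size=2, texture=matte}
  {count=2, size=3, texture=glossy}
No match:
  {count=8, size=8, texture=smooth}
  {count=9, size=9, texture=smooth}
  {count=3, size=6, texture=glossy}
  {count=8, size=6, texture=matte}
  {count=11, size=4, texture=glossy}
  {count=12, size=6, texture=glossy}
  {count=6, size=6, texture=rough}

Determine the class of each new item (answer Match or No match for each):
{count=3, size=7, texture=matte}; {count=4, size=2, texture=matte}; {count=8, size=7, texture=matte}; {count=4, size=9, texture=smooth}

No match, Match, No match, No match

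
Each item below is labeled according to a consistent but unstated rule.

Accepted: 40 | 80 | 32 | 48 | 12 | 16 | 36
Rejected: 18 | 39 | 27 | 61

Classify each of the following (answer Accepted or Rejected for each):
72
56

The rule appears to be: multiple of 4.
72 → 72 = 4·18 → Accepted.
56 → 56 = 4·14 → Accepted.

Accepted, Accepted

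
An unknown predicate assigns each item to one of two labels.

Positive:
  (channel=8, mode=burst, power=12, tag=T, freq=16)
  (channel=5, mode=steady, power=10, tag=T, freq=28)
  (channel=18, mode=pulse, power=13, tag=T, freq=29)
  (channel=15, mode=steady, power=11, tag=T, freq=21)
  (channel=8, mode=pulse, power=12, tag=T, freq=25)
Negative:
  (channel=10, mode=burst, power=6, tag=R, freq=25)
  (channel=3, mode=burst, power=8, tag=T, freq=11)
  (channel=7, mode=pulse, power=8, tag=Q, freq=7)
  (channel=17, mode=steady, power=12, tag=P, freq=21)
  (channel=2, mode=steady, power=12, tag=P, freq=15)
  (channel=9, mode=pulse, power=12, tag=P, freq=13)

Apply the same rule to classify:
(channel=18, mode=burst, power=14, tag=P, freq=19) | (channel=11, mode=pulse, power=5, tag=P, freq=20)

Negative, Negative

Rule: tag is T AND freq ≥ 13. This holds for each 'Positive' example and fails for each 'Negative' one.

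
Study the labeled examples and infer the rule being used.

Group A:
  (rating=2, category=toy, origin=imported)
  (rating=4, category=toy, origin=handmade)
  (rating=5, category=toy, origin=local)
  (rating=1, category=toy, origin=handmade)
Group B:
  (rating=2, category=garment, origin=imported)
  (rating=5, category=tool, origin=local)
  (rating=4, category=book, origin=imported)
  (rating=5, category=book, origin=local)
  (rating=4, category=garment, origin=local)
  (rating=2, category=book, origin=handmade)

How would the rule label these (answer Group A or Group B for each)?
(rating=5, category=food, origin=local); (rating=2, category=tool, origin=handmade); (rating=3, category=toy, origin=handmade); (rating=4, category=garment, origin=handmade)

A rule that fits every label: category is toy — true of each 'Group A' example, false of each 'Group B' one.
(rating=5, category=food, origin=local): Group B (category is food).
(rating=2, category=tool, origin=handmade): Group B (category is tool).
(rating=3, category=toy, origin=handmade): Group A (category is toy).
(rating=4, category=garment, origin=handmade): Group B (category is garment).

Group B, Group B, Group A, Group B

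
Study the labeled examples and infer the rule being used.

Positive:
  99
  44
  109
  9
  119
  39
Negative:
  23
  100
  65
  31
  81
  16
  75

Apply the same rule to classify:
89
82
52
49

Positive, Negative, Negative, Positive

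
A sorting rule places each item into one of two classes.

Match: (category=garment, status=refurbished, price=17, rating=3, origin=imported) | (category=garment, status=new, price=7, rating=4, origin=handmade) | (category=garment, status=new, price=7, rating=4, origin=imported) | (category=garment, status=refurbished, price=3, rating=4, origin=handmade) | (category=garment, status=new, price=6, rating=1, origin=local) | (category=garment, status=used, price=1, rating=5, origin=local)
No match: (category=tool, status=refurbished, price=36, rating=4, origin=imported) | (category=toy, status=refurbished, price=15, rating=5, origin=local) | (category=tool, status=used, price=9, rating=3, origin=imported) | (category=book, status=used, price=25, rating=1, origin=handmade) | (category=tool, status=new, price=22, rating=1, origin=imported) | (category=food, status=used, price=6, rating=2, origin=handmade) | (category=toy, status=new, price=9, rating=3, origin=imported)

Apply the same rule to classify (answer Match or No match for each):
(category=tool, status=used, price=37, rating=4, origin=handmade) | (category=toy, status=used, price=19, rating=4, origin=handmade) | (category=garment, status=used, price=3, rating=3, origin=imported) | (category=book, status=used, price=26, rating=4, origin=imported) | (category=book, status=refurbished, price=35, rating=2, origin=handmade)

No match, No match, Match, No match, No match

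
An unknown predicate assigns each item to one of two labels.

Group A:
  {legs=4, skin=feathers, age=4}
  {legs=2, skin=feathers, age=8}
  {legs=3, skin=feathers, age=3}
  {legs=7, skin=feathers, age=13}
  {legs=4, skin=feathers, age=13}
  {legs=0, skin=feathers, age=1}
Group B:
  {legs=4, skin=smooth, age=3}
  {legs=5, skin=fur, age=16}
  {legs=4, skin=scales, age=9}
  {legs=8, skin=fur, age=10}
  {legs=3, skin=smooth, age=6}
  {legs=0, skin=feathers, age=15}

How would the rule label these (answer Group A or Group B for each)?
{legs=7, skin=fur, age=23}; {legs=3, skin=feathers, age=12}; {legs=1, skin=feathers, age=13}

Group B, Group A, Group A

Every 'Group A' example satisfies: skin is feathers AND age ≤ 13. None of the 'Group B' examples do.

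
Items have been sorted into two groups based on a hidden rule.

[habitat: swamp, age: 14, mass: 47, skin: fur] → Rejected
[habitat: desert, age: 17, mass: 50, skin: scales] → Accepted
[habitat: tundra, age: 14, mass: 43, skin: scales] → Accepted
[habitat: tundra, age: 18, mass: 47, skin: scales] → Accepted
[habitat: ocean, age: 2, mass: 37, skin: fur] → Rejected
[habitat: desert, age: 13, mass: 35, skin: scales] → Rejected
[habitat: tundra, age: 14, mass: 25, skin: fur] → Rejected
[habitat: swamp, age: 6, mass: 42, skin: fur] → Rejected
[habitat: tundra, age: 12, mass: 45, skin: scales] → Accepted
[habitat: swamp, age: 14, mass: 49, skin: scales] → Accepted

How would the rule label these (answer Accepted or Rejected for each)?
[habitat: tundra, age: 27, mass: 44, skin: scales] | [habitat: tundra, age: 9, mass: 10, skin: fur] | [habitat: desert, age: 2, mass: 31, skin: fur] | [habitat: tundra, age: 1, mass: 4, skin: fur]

Rule: skin is scales AND mass ≥ 37. This holds for each 'Accepted' example and fails for each 'Rejected' one.
[habitat: tundra, age: 27, mass: 44, skin: scales] — skin is scales, mass = 44, hence Accepted.
[habitat: tundra, age: 9, mass: 10, skin: fur] — skin is fur, mass = 10, hence Rejected.
[habitat: desert, age: 2, mass: 31, skin: fur] — skin is fur, mass = 31, hence Rejected.
[habitat: tundra, age: 1, mass: 4, skin: fur] — skin is fur, mass = 4, hence Rejected.

Accepted, Rejected, Rejected, Rejected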